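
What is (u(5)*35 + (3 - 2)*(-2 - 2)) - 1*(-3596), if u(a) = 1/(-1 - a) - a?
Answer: 20467/6 ≈ 3411.2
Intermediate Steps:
(u(5)*35 + (3 - 2)*(-2 - 2)) - 1*(-3596) = (((-1 - 1*5 - 1*5²)/(1 + 5))*35 + (3 - 2)*(-2 - 2)) - 1*(-3596) = (((-1 - 5 - 1*25)/6)*35 + 1*(-4)) + 3596 = (((-1 - 5 - 25)/6)*35 - 4) + 3596 = (((⅙)*(-31))*35 - 4) + 3596 = (-31/6*35 - 4) + 3596 = (-1085/6 - 4) + 3596 = -1109/6 + 3596 = 20467/6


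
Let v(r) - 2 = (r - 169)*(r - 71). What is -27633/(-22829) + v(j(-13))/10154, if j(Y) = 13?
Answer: 243593966/115902833 ≈ 2.1017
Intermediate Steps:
v(r) = 2 + (-169 + r)*(-71 + r) (v(r) = 2 + (r - 169)*(r - 71) = 2 + (-169 + r)*(-71 + r))
-27633/(-22829) + v(j(-13))/10154 = -27633/(-22829) + (12001 + 13² - 240*13)/10154 = -27633*(-1/22829) + (12001 + 169 - 3120)*(1/10154) = 27633/22829 + 9050*(1/10154) = 27633/22829 + 4525/5077 = 243593966/115902833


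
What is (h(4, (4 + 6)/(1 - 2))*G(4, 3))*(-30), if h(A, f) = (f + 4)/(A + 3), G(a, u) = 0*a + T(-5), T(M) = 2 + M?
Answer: -540/7 ≈ -77.143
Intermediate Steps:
G(a, u) = -3 (G(a, u) = 0*a + (2 - 5) = 0 - 3 = -3)
h(A, f) = (4 + f)/(3 + A)
(h(4, (4 + 6)/(1 - 2))*G(4, 3))*(-30) = (((4 + (4 + 6)/(1 - 2))/(3 + 4))*(-3))*(-30) = (((4 + 10/(-1))/7)*(-3))*(-30) = (((4 + 10*(-1))/7)*(-3))*(-30) = (((4 - 10)/7)*(-3))*(-30) = (((⅐)*(-6))*(-3))*(-30) = -6/7*(-3)*(-30) = (18/7)*(-30) = -540/7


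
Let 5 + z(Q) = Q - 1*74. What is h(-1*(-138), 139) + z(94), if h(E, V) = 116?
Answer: 131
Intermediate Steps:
z(Q) = -79 + Q (z(Q) = -5 + (Q - 1*74) = -5 + (Q - 74) = -5 + (-74 + Q) = -79 + Q)
h(-1*(-138), 139) + z(94) = 116 + (-79 + 94) = 116 + 15 = 131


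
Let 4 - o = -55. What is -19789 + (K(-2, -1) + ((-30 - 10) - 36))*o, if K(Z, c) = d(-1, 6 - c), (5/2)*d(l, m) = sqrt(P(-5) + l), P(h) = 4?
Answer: -24273 + 118*sqrt(3)/5 ≈ -24232.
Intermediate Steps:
o = 59 (o = 4 - 1*(-55) = 4 + 55 = 59)
d(l, m) = 2*sqrt(4 + l)/5
K(Z, c) = 2*sqrt(3)/5 (K(Z, c) = 2*sqrt(4 - 1)/5 = 2*sqrt(3)/5)
-19789 + (K(-2, -1) + ((-30 - 10) - 36))*o = -19789 + (2*sqrt(3)/5 + ((-30 - 10) - 36))*59 = -19789 + (2*sqrt(3)/5 + (-40 - 36))*59 = -19789 + (2*sqrt(3)/5 - 76)*59 = -19789 + (-76 + 2*sqrt(3)/5)*59 = -19789 + (-4484 + 118*sqrt(3)/5) = -24273 + 118*sqrt(3)/5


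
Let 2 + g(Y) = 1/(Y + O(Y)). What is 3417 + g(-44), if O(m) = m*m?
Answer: 6461181/1892 ≈ 3415.0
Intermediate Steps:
O(m) = m**2
g(Y) = -2 + 1/(Y + Y**2)
3417 + g(-44) = 3417 + (1 - 2*(-44) - 2*(-44)**2)/((-44)*(1 - 44)) = 3417 - 1/44*(1 + 88 - 2*1936)/(-43) = 3417 - 1/44*(-1/43)*(1 + 88 - 3872) = 3417 - 1/44*(-1/43)*(-3783) = 3417 - 3783/1892 = 6461181/1892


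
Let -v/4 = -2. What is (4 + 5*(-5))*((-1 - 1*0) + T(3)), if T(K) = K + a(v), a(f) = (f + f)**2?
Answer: -5418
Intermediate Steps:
v = 8 (v = -4*(-2) = 8)
a(f) = 4*f**2 (a(f) = (2*f)**2 = 4*f**2)
T(K) = 256 + K (T(K) = K + 4*8**2 = K + 4*64 = K + 256 = 256 + K)
(4 + 5*(-5))*((-1 - 1*0) + T(3)) = (4 + 5*(-5))*((-1 - 1*0) + (256 + 3)) = (4 - 25)*((-1 + 0) + 259) = -21*(-1 + 259) = -21*258 = -5418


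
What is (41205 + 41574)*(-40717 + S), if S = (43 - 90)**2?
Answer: -3187653732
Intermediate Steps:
S = 2209 (S = (-47)**2 = 2209)
(41205 + 41574)*(-40717 + S) = (41205 + 41574)*(-40717 + 2209) = 82779*(-38508) = -3187653732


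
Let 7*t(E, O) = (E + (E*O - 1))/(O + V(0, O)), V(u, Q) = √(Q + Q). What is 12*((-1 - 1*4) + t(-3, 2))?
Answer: -450/7 ≈ -64.286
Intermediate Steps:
V(u, Q) = √2*√Q (V(u, Q) = √(2*Q) = √2*√Q)
t(E, O) = (-1 + E + E*O)/(7*(O + √2*√O)) (t(E, O) = ((E + (E*O - 1))/(O + √2*√O))/7 = ((E + (-1 + E*O))/(O + √2*√O))/7 = ((-1 + E + E*O)/(O + √2*√O))/7 = (-1 + E + E*O)/(7*(O + √2*√O)))
12*((-1 - 1*4) + t(-3, 2)) = 12*((-1 - 1*4) + (-1 - 3 - 3*2)/(7*(2 + √2*√2))) = 12*((-1 - 4) + (-1 - 3 - 6)/(7*(2 + 2))) = 12*(-5 + (⅐)*(-10)/4) = 12*(-5 + (⅐)*(¼)*(-10)) = 12*(-5 - 5/14) = 12*(-75/14) = -450/7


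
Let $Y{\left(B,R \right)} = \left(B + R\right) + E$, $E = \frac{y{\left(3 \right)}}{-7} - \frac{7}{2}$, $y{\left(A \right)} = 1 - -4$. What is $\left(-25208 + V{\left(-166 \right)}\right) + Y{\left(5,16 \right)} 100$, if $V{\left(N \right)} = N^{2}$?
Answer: $\frac{28186}{7} \approx 4026.6$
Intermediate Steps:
$y{\left(A \right)} = 5$ ($y{\left(A \right)} = 1 + 4 = 5$)
$E = - \frac{59}{14}$ ($E = \frac{5}{-7} - \frac{7}{2} = 5 \left(- \frac{1}{7}\right) - \frac{7}{2} = - \frac{5}{7} - \frac{7}{2} = - \frac{59}{14} \approx -4.2143$)
$Y{\left(B,R \right)} = - \frac{59}{14} + B + R$ ($Y{\left(B,R \right)} = \left(B + R\right) - \frac{59}{14} = - \frac{59}{14} + B + R$)
$\left(-25208 + V{\left(-166 \right)}\right) + Y{\left(5,16 \right)} 100 = \left(-25208 + \left(-166\right)^{2}\right) + \left(- \frac{59}{14} + 5 + 16\right) 100 = \left(-25208 + 27556\right) + \frac{235}{14} \cdot 100 = 2348 + \frac{11750}{7} = \frac{28186}{7}$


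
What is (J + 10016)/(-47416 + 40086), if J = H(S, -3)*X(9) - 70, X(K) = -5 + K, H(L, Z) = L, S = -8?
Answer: -4957/3665 ≈ -1.3525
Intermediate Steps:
J = -102 (J = -8*(-5 + 9) - 70 = -8*4 - 70 = -32 - 70 = -102)
(J + 10016)/(-47416 + 40086) = (-102 + 10016)/(-47416 + 40086) = 9914/(-7330) = 9914*(-1/7330) = -4957/3665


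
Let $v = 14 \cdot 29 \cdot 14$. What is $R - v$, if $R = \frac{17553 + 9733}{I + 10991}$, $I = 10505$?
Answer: $- \frac{61077989}{10748} \approx -5682.7$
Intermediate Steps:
$R = \frac{13643}{10748}$ ($R = \frac{17553 + 9733}{10505 + 10991} = \frac{27286}{21496} = 27286 \cdot \frac{1}{21496} = \frac{13643}{10748} \approx 1.2694$)
$v = 5684$ ($v = 406 \cdot 14 = 5684$)
$R - v = \frac{13643}{10748} - 5684 = - \frac{61077989}{10748}$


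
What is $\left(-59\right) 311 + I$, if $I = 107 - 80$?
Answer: $-18322$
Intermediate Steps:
$I = 27$
$\left(-59\right) 311 + I = \left(-59\right) 311 + 27 = -18349 + 27 = -18322$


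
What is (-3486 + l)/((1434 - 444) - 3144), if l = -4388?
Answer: 3937/1077 ≈ 3.6555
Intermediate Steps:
(-3486 + l)/((1434 - 444) - 3144) = (-3486 - 4388)/((1434 - 444) - 3144) = -7874/(990 - 3144) = -7874/(-2154) = -7874*(-1/2154) = 3937/1077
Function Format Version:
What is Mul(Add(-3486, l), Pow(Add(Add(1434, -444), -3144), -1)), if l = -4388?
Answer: Rational(3937, 1077) ≈ 3.6555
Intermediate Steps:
Mul(Add(-3486, l), Pow(Add(Add(1434, -444), -3144), -1)) = Mul(Add(-3486, -4388), Pow(Add(Add(1434, -444), -3144), -1)) = Mul(-7874, Pow(Add(990, -3144), -1)) = Mul(-7874, Pow(-2154, -1)) = Mul(-7874, Rational(-1, 2154)) = Rational(3937, 1077)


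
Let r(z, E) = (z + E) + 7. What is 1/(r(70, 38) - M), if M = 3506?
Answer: -1/3391 ≈ -0.00029490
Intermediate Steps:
r(z, E) = 7 + E + z (r(z, E) = (E + z) + 7 = 7 + E + z)
1/(r(70, 38) - M) = 1/((7 + 38 + 70) - 1*3506) = 1/(115 - 3506) = 1/(-3391) = -1/3391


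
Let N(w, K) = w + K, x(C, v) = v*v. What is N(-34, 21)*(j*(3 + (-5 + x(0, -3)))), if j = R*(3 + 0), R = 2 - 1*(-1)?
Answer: -819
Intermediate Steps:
R = 3 (R = 2 + 1 = 3)
x(C, v) = v**2
j = 9 (j = 3*(3 + 0) = 3*3 = 9)
N(w, K) = K + w
N(-34, 21)*(j*(3 + (-5 + x(0, -3)))) = (21 - 34)*(9*(3 + (-5 + (-3)**2))) = -117*(3 + (-5 + 9)) = -117*(3 + 4) = -117*7 = -13*63 = -819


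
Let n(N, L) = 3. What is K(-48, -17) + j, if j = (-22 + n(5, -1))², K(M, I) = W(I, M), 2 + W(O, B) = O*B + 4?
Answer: 1179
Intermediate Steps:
W(O, B) = 2 + B*O (W(O, B) = -2 + (O*B + 4) = -2 + (B*O + 4) = -2 + (4 + B*O) = 2 + B*O)
K(M, I) = 2 + I*M (K(M, I) = 2 + M*I = 2 + I*M)
j = 361 (j = (-22 + 3)² = (-19)² = 361)
K(-48, -17) + j = (2 - 17*(-48)) + 361 = (2 + 816) + 361 = 818 + 361 = 1179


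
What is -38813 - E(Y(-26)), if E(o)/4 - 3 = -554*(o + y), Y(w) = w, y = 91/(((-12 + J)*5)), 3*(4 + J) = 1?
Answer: -23268603/235 ≈ -99015.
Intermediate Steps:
J = -11/3 (J = -4 + (⅓)*1 = -4 + ⅓ = -11/3 ≈ -3.6667)
y = -273/235 (y = 91/(((-12 - 11/3)*5)) = 91/((-47/3*5)) = 91/(-235/3) = 91*(-3/235) = -273/235 ≈ -1.1617)
E(o) = 607788/235 - 2216*o (E(o) = 12 + 4*(-554*(o - 273/235)) = 12 + 4*(-554*(-273/235 + o)) = 12 + 4*(151242/235 - 554*o) = 12 + (604968/235 - 2216*o) = 607788/235 - 2216*o)
-38813 - E(Y(-26)) = -38813 - (607788/235 - 2216*(-26)) = -38813 - (607788/235 + 57616) = -38813 - 1*14147548/235 = -38813 - 14147548/235 = -23268603/235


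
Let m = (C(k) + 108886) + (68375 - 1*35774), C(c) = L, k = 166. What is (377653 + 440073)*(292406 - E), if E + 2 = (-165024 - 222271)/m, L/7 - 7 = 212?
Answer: 3419777515541933/14302 ≈ 2.3911e+11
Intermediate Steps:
L = 1533 (L = 49 + 7*212 = 49 + 1484 = 1533)
C(c) = 1533
m = 143020 (m = (1533 + 108886) + (68375 - 1*35774) = 110419 + (68375 - 35774) = 110419 + 32601 = 143020)
E = -134667/28604 (E = -2 + (-165024 - 222271)/143020 = -2 - 387295*1/143020 = -2 - 77459/28604 = -134667/28604 ≈ -4.7080)
(377653 + 440073)*(292406 - E) = (377653 + 440073)*(292406 - 1*(-134667/28604)) = 817726*(292406 + 134667/28604) = 817726*(8364115891/28604) = 3419777515541933/14302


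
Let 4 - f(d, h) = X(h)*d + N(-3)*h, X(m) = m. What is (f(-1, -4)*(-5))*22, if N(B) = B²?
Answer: -3960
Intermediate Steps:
f(d, h) = 4 - 9*h - d*h (f(d, h) = 4 - (h*d + (-3)²*h) = 4 - (d*h + 9*h) = 4 - (9*h + d*h) = 4 + (-9*h - d*h) = 4 - 9*h - d*h)
(f(-1, -4)*(-5))*22 = ((4 - 9*(-4) - 1*(-1)*(-4))*(-5))*22 = ((4 + 36 - 4)*(-5))*22 = (36*(-5))*22 = -180*22 = -3960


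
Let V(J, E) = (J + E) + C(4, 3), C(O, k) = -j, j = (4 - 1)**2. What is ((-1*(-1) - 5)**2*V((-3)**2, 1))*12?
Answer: 192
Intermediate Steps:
j = 9 (j = 3**2 = 9)
C(O, k) = -9 (C(O, k) = -1*9 = -9)
V(J, E) = -9 + E + J (V(J, E) = (J + E) - 9 = (E + J) - 9 = -9 + E + J)
((-1*(-1) - 5)**2*V((-3)**2, 1))*12 = ((-1*(-1) - 5)**2*(-9 + 1 + (-3)**2))*12 = ((1 - 5)**2*(-9 + 1 + 9))*12 = ((-4)**2*1)*12 = (16*1)*12 = 16*12 = 192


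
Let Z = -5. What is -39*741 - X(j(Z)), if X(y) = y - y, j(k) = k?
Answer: -28899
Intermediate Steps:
X(y) = 0
-39*741 - X(j(Z)) = -39*741 - 1*0 = -28899 + 0 = -28899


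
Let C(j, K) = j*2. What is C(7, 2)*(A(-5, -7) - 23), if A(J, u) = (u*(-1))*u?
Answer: -1008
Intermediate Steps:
C(j, K) = 2*j
A(J, u) = -u**2 (A(J, u) = (-u)*u = -u**2)
C(7, 2)*(A(-5, -7) - 23) = (2*7)*(-1*(-7)**2 - 23) = 14*(-1*49 - 23) = 14*(-49 - 23) = 14*(-72) = -1008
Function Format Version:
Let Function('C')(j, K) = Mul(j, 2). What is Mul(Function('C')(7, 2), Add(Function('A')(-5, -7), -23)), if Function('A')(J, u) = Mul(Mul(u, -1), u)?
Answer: -1008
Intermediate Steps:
Function('C')(j, K) = Mul(2, j)
Function('A')(J, u) = Mul(-1, Pow(u, 2)) (Function('A')(J, u) = Mul(Mul(-1, u), u) = Mul(-1, Pow(u, 2)))
Mul(Function('C')(7, 2), Add(Function('A')(-5, -7), -23)) = Mul(Mul(2, 7), Add(Mul(-1, Pow(-7, 2)), -23)) = Mul(14, Add(Mul(-1, 49), -23)) = Mul(14, Add(-49, -23)) = Mul(14, -72) = -1008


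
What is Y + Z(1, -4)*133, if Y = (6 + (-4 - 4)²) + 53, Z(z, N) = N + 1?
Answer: -276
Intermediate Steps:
Z(z, N) = 1 + N
Y = 123 (Y = (6 + (-8)²) + 53 = (6 + 64) + 53 = 70 + 53 = 123)
Y + Z(1, -4)*133 = 123 + (1 - 4)*133 = 123 - 3*133 = 123 - 399 = -276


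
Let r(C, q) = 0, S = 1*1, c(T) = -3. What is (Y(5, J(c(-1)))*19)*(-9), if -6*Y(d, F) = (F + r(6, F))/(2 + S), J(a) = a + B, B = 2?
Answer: -19/2 ≈ -9.5000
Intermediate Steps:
S = 1
J(a) = 2 + a (J(a) = a + 2 = 2 + a)
Y(d, F) = -F/18 (Y(d, F) = -(F + 0)/(6*(2 + 1)) = -F/(6*3) = -F/18)
(Y(5, J(c(-1)))*19)*(-9) = (-(2 - 3)/18*19)*(-9) = (-1/18*(-1)*19)*(-9) = ((1/18)*19)*(-9) = (19/18)*(-9) = -19/2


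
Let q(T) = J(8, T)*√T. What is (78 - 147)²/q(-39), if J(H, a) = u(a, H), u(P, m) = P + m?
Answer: 1587*I*√39/403 ≈ 24.593*I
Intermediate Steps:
J(H, a) = H + a (J(H, a) = a + H = H + a)
q(T) = √T*(8 + T) (q(T) = (8 + T)*√T = √T*(8 + T))
(78 - 147)²/q(-39) = (78 - 147)²/((√(-39)*(8 - 39))) = (-69)²/(((I*√39)*(-31))) = 4761/((-31*I*√39)) = 4761*(I*√39/1209) = 1587*I*√39/403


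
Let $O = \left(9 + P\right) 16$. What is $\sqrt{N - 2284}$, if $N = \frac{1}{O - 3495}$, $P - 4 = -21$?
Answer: $\frac{3 i \sqrt{3331120251}}{3623} \approx 47.791 i$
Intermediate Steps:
$P = -17$ ($P = 4 - 21 = -17$)
$O = -128$ ($O = \left(9 - 17\right) 16 = \left(-8\right) 16 = -128$)
$N = - \frac{1}{3623}$ ($N = \frac{1}{-128 - 3495} = \frac{1}{-3623} = - \frac{1}{3623} \approx -0.00027601$)
$\sqrt{N - 2284} = \sqrt{- \frac{1}{3623} - 2284} = \sqrt{- \frac{8274933}{3623}} = \frac{3 i \sqrt{3331120251}}{3623}$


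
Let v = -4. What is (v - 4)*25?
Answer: -200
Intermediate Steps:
(v - 4)*25 = (-4 - 4)*25 = -8*25 = -200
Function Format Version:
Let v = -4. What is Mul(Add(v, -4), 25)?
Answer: -200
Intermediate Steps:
Mul(Add(v, -4), 25) = Mul(Add(-4, -4), 25) = Mul(-8, 25) = -200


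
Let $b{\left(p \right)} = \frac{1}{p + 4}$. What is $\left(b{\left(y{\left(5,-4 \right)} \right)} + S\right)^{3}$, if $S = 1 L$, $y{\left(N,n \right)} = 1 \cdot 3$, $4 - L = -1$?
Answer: $\frac{46656}{343} \approx 136.02$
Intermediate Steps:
$L = 5$ ($L = 4 - -1 = 4 + 1 = 5$)
$y{\left(N,n \right)} = 3$
$b{\left(p \right)} = \frac{1}{4 + p}$
$S = 5$ ($S = 1 \cdot 5 = 5$)
$\left(b{\left(y{\left(5,-4 \right)} \right)} + S\right)^{3} = \left(\frac{1}{4 + 3} + 5\right)^{3} = \left(\frac{1}{7} + 5\right)^{3} = \left(\frac{36}{7}\right)^{3} = \frac{46656}{343}$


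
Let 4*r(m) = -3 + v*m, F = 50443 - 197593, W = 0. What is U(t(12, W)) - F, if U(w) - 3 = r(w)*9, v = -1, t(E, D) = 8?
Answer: 588513/4 ≈ 1.4713e+5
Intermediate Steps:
F = -147150
r(m) = -¾ - m/4 (r(m) = (-3 - m)/4 = -¾ - m/4)
U(w) = -15/4 - 9*w/4 (U(w) = 3 + (-¾ - w/4)*9 = 3 + (-27/4 - 9*w/4) = -15/4 - 9*w/4)
U(t(12, W)) - F = (-15/4 - 9/4*8) - 1*(-147150) = (-15/4 - 18) + 147150 = -87/4 + 147150 = 588513/4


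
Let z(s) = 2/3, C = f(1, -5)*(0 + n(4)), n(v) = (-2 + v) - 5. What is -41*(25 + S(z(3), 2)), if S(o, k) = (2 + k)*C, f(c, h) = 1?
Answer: -533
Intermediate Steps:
n(v) = -7 + v
C = -3 (C = 1*(0 + (-7 + 4)) = 1*(0 - 3) = 1*(-3) = -3)
z(s) = ⅔ (z(s) = 2*(⅓) = ⅔)
S(o, k) = -6 - 3*k (S(o, k) = (2 + k)*(-3) = -6 - 3*k)
-41*(25 + S(z(3), 2)) = -41*(25 + (-6 - 3*2)) = -41*(25 + (-6 - 6)) = -41*(25 - 12) = -41*13 = -533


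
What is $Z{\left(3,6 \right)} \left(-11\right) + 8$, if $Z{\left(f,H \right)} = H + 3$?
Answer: $-91$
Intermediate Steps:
$Z{\left(f,H \right)} = 3 + H$
$Z{\left(3,6 \right)} \left(-11\right) + 8 = \left(3 + 6\right) \left(-11\right) + 8 = 9 \left(-11\right) + 8 = -99 + 8 = -91$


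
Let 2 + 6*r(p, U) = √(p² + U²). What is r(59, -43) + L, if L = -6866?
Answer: -20599/3 + √5330/6 ≈ -6854.2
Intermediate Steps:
r(p, U) = -⅓ + √(U² + p²)/6 (r(p, U) = -⅓ + √(p² + U²)/6 = -⅓ + √(U² + p²)/6)
r(59, -43) + L = (-⅓ + √((-43)² + 59²)/6) - 6866 = (-⅓ + √(1849 + 3481)/6) - 6866 = (-⅓ + √5330/6) - 6866 = -20599/3 + √5330/6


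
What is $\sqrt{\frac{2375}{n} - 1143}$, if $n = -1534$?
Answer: $\frac{i \sqrt{2693300558}}{1534} \approx 33.831 i$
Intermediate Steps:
$\sqrt{\frac{2375}{n} - 1143} = \sqrt{\frac{2375}{-1534} - 1143} = \sqrt{2375 \left(- \frac{1}{1534}\right) - 1143} = \sqrt{- \frac{2375}{1534} - 1143} = \sqrt{- \frac{1755737}{1534}} = \frac{i \sqrt{2693300558}}{1534}$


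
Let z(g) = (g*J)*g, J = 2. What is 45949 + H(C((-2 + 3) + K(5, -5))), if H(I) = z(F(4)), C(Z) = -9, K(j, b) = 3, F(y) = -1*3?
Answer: 45967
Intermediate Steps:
F(y) = -3
z(g) = 2*g**2 (z(g) = (g*2)*g = (2*g)*g = 2*g**2)
H(I) = 18 (H(I) = 2*(-3)**2 = 2*9 = 18)
45949 + H(C((-2 + 3) + K(5, -5))) = 45949 + 18 = 45967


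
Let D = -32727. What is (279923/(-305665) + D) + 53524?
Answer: 6356635082/305665 ≈ 20796.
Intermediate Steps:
(279923/(-305665) + D) + 53524 = (279923/(-305665) - 32727) + 53524 = (279923*(-1/305665) - 32727) + 53524 = (-279923/305665 - 32727) + 53524 = -10003778378/305665 + 53524 = 6356635082/305665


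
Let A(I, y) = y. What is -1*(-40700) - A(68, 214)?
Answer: 40486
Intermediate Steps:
-1*(-40700) - A(68, 214) = -1*(-40700) - 1*214 = 40700 - 214 = 40486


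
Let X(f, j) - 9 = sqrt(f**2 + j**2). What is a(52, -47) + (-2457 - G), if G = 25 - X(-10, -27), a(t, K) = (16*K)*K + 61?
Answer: 32932 + sqrt(829) ≈ 32961.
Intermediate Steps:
X(f, j) = 9 + sqrt(f**2 + j**2)
a(t, K) = 61 + 16*K**2 (a(t, K) = 16*K**2 + 61 = 61 + 16*K**2)
G = 16 - sqrt(829) (G = 25 - (9 + sqrt((-10)**2 + (-27)**2)) = 25 - (9 + sqrt(100 + 729)) = 25 - (9 + sqrt(829)) = 25 + (-9 - sqrt(829)) = 16 - sqrt(829) ≈ -12.792)
a(52, -47) + (-2457 - G) = (61 + 16*(-47)**2) + (-2457 - (16 - sqrt(829))) = (61 + 16*2209) + (-2457 + (-16 + sqrt(829))) = (61 + 35344) + (-2473 + sqrt(829)) = 35405 + (-2473 + sqrt(829)) = 32932 + sqrt(829)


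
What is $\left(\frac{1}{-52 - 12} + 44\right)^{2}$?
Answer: $\frac{7924225}{4096} \approx 1934.6$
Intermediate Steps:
$\left(\frac{1}{-52 - 12} + 44\right)^{2} = \left(\frac{1}{-64} + 44\right)^{2} = \left(- \frac{1}{64} + 44\right)^{2} = \left(\frac{2815}{64}\right)^{2} = \frac{7924225}{4096}$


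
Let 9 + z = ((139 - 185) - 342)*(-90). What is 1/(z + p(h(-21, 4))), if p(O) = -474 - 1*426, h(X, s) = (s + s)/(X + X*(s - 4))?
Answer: 1/34011 ≈ 2.9402e-5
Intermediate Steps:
h(X, s) = 2*s/(X + X*(-4 + s)) (h(X, s) = (2*s)/(X + X*(-4 + s)) = 2*s/(X + X*(-4 + s)))
p(O) = -900 (p(O) = -474 - 426 = -900)
z = 34911 (z = -9 + ((139 - 185) - 342)*(-90) = -9 + (-46 - 342)*(-90) = -9 - 388*(-90) = -9 + 34920 = 34911)
1/(z + p(h(-21, 4))) = 1/(34911 - 900) = 1/34011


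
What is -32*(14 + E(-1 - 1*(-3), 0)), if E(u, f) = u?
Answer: -512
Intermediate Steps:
-32*(14 + E(-1 - 1*(-3), 0)) = -32*(14 + (-1 - 1*(-3))) = -32*(14 + (-1 + 3)) = -32*(14 + 2) = -32*16 = -512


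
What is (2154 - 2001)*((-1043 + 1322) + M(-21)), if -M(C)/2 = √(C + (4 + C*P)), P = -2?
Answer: 41157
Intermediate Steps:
M(C) = -2*√(4 - C) (M(C) = -2*√(C + (4 + C*(-2))) = -2*√(C + (4 - 2*C)) = -2*√(4 - C))
(2154 - 2001)*((-1043 + 1322) + M(-21)) = (2154 - 2001)*((-1043 + 1322) - 2*√(4 - 1*(-21))) = 153*(279 - 2*√(4 + 21)) = 153*(279 - 2*√25) = 153*(279 - 2*5) = 153*(279 - 10) = 153*269 = 41157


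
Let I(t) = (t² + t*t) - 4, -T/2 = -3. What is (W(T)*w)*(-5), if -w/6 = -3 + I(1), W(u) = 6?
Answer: -900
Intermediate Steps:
T = 6 (T = -2*(-3) = 6)
I(t) = -4 + 2*t² (I(t) = (t² + t²) - 4 = 2*t² - 4 = -4 + 2*t²)
w = 30 (w = -6*(-3 + (-4 + 2*1²)) = -6*(-3 + (-4 + 2*1)) = -6*(-3 + (-4 + 2)) = -6*(-3 - 2) = -6*(-5) = 30)
(W(T)*w)*(-5) = (6*30)*(-5) = 180*(-5) = -900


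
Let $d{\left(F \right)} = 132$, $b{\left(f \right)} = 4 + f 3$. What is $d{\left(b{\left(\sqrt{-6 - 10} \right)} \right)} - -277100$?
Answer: $277232$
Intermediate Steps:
$b{\left(f \right)} = 4 + 3 f$
$d{\left(b{\left(\sqrt{-6 - 10} \right)} \right)} - -277100 = 132 - -277100 = 132 + 277100 = 277232$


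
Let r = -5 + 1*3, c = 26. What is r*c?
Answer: -52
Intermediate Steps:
r = -2 (r = -5 + 3 = -2)
r*c = -2*26 = -52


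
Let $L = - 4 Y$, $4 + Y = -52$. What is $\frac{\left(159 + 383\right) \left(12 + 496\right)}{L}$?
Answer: $\frac{34417}{28} \approx 1229.2$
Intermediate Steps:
$Y = -56$ ($Y = -4 - 52 = -56$)
$L = 224$ ($L = \left(-4\right) \left(-56\right) = 224$)
$\frac{\left(159 + 383\right) \left(12 + 496\right)}{L} = \frac{\left(159 + 383\right) \left(12 + 496\right)}{224} = 542 \cdot 508 \cdot \frac{1}{224} = 275336 \cdot \frac{1}{224} = \frac{34417}{28}$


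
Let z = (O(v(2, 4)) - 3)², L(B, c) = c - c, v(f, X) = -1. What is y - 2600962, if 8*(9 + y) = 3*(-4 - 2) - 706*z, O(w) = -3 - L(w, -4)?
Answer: -10416601/4 ≈ -2.6042e+6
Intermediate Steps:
L(B, c) = 0
O(w) = -3 (O(w) = -3 - 1*0 = -3 + 0 = -3)
z = 36 (z = (-3 - 3)² = (-6)² = 36)
y = -12753/4 (y = -9 + (3*(-4 - 2) - 706*36)/8 = -9 + (3*(-6) - 25416)/8 = -9 + (-18 - 25416)/8 = -9 + (⅛)*(-25434) = -9 - 12717/4 = -12753/4 ≈ -3188.3)
y - 2600962 = -12753/4 - 2600962 = -10416601/4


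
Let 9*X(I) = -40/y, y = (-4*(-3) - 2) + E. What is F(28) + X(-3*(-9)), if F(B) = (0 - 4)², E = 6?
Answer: 283/18 ≈ 15.722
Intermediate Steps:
F(B) = 16 (F(B) = (-4)² = 16)
y = 16 (y = (-4*(-3) - 2) + 6 = (12 - 2) + 6 = 10 + 6 = 16)
X(I) = -5/18 (X(I) = (-40/16)/9 = (-40*1/16)/9 = (⅑)*(-5/2) = -5/18)
F(28) + X(-3*(-9)) = 16 - 5/18 = 283/18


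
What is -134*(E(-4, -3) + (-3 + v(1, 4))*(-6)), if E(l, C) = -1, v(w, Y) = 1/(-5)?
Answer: -12194/5 ≈ -2438.8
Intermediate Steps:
v(w, Y) = -⅕
-134*(E(-4, -3) + (-3 + v(1, 4))*(-6)) = -134*(-1 + (-3 - ⅕)*(-6)) = -134*(-1 - 16/5*(-6)) = -134*(-1 + 96/5) = -134*91/5 = -12194/5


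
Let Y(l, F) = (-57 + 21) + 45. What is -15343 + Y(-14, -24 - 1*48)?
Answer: -15334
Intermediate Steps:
Y(l, F) = 9 (Y(l, F) = -36 + 45 = 9)
-15343 + Y(-14, -24 - 1*48) = -15343 + 9 = -15334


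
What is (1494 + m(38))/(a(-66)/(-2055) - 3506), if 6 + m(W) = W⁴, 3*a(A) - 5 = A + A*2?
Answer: -12864036960/21614297 ≈ -595.16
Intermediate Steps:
a(A) = 5/3 + A (a(A) = 5/3 + (A + A*2)/3 = 5/3 + (A + 2*A)/3 = 5/3 + (3*A)/3 = 5/3 + A)
m(W) = -6 + W⁴
(1494 + m(38))/(a(-66)/(-2055) - 3506) = (1494 + (-6 + 38⁴))/((5/3 - 66)/(-2055) - 3506) = (1494 + (-6 + 2085136))/(-193/3*(-1/2055) - 3506) = (1494 + 2085130)/(193/6165 - 3506) = 2086624/(-21614297/6165) = 2086624*(-6165/21614297) = -12864036960/21614297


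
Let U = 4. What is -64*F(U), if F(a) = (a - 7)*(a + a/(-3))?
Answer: 512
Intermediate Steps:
F(a) = 2*a*(-7 + a)/3 (F(a) = (-7 + a)*(a + a*(-1/3)) = (-7 + a)*(a - a/3) = (-7 + a)*(2*a/3) = 2*a*(-7 + a)/3)
-64*F(U) = -128*4*(-7 + 4)/3 = -128*4*(-3)/3 = -64*(-8) = 512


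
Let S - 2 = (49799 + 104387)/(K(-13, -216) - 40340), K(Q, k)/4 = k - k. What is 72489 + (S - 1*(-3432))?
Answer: 1531289817/20170 ≈ 75919.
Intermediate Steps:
K(Q, k) = 0 (K(Q, k) = 4*(k - k) = 4*0 = 0)
S = -36753/20170 (S = 2 + (49799 + 104387)/(0 - 40340) = 2 + 154186/(-40340) = 2 + 154186*(-1/40340) = 2 - 77093/20170 = -36753/20170 ≈ -1.8222)
72489 + (S - 1*(-3432)) = 72489 + (-36753/20170 - 1*(-3432)) = 72489 + (-36753/20170 + 3432) = 72489 + 69186687/20170 = 1531289817/20170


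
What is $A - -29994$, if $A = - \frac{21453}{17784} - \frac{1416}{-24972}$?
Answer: $\frac{369996841265}{12336168} \approx 29993.0$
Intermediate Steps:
$A = - \frac{14181727}{12336168}$ ($A = \left(-21453\right) \frac{1}{17784} - - \frac{118}{2081} = - \frac{7151}{5928} + \frac{118}{2081} = - \frac{14181727}{12336168} \approx -1.1496$)
$A - -29994 = - \frac{14181727}{12336168} - -29994 = - \frac{14181727}{12336168} + 29994 = \frac{369996841265}{12336168}$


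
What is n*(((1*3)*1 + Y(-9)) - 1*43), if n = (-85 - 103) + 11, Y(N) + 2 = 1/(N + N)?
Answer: 44663/6 ≈ 7443.8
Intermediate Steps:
Y(N) = -2 + 1/(2*N) (Y(N) = -2 + 1/(N + N) = -2 + 1/(2*N))
n = -177 (n = -188 + 11 = -177)
n*(((1*3)*1 + Y(-9)) - 1*43) = -177*(((1*3)*1 + (-2 + (½)/(-9))) - 1*43) = -177*((3*1 + (-2 + (½)*(-⅑))) - 43) = -177*((3 + (-2 - 1/18)) - 43) = -177*((3 - 37/18) - 43) = -177*(17/18 - 43) = -177*(-757/18) = 44663/6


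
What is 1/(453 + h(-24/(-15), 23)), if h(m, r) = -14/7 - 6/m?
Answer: 4/1789 ≈ 0.0022359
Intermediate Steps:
h(m, r) = -2 - 6/m (h(m, r) = -14*⅐ - 6/m = -2 - 6/m)
1/(453 + h(-24/(-15), 23)) = 1/(453 + (-2 - 6/((-24/(-15))))) = 1/(453 + (-2 - 6/((-24*(-1/15))))) = 1/(453 + (-2 - 6/8/5)) = 1/(453 + (-2 - 6*5/8)) = 1/(453 + (-2 - 15/4)) = 1/(453 - 23/4) = 1/(1789/4) = 4/1789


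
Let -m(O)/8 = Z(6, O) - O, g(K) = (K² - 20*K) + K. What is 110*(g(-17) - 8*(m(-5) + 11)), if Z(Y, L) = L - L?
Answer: 92840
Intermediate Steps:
Z(Y, L) = 0
g(K) = K² - 19*K
m(O) = 8*O (m(O) = -8*(0 - O) = -(-8)*O = 8*O)
110*(g(-17) - 8*(m(-5) + 11)) = 110*(-17*(-19 - 17) - 8*(8*(-5) + 11)) = 110*(-17*(-36) - 8*(-40 + 11)) = 110*(612 - 8*(-29)) = 110*(612 + 232) = 110*844 = 92840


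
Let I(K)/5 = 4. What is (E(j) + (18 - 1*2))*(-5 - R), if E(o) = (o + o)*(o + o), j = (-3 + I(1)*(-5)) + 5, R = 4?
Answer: -345888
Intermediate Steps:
I(K) = 20 (I(K) = 5*4 = 20)
j = -98 (j = (-3 + 20*(-5)) + 5 = (-3 - 100) + 5 = -103 + 5 = -98)
E(o) = 4*o**2 (E(o) = (2*o)*(2*o) = 4*o**2)
(E(j) + (18 - 1*2))*(-5 - R) = (4*(-98)**2 + (18 - 1*2))*(-5 - 1*4) = (4*9604 + (18 - 2))*(-5 - 4) = (38416 + 16)*(-9) = 38432*(-9) = -345888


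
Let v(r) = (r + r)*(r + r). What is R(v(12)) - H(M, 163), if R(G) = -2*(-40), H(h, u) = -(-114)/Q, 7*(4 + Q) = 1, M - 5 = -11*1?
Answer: 986/9 ≈ 109.56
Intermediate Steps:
M = -6 (M = 5 - 11*1 = 5 - 11 = -6)
Q = -27/7 (Q = -4 + (1/7)*1 = -4 + 1/7 = -27/7 ≈ -3.8571)
v(r) = 4*r**2 (v(r) = (2*r)*(2*r) = 4*r**2)
H(h, u) = -266/9 (H(h, u) = -(-114)/(-27/7) = -(-114)*(-7)/27 = -1*266/9 = -266/9)
R(G) = 80
R(v(12)) - H(M, 163) = 80 - 1*(-266/9) = 80 + 266/9 = 986/9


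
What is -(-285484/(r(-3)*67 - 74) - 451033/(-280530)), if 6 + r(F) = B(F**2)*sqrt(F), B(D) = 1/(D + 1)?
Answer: -3822358341714211/6359914425510 - 191274280*I*sqrt(3)/22671067 ≈ -601.01 - 14.613*I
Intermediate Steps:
B(D) = 1/(1 + D)
r(F) = -6 + sqrt(F)/(1 + F**2)
-(-285484/(r(-3)*67 - 74) - 451033/(-280530)) = -(-285484/(((-6 + sqrt(-3) - 6*(-3)**2)/(1 + (-3)**2))*67 - 74) - 451033/(-280530)) = -(-285484/(((-6 + I*sqrt(3) - 6*9)/(1 + 9))*67 - 74) - 451033*(-1/280530)) = -(-285484/(((-6 + I*sqrt(3) - 54)/10)*67 - 74) + 451033/280530) = -(-285484/(((-60 + I*sqrt(3))/10)*67 - 74) + 451033/280530) = -(-285484/((-6 + I*sqrt(3)/10)*67 - 74) + 451033/280530) = -(-285484/((-402 + 67*I*sqrt(3)/10) - 74) + 451033/280530) = -(-285484/(-476 + 67*I*sqrt(3)/10) + 451033/280530) = -(451033/280530 - 285484/(-476 + 67*I*sqrt(3)/10)) = -451033/280530 + 285484/(-476 + 67*I*sqrt(3)/10)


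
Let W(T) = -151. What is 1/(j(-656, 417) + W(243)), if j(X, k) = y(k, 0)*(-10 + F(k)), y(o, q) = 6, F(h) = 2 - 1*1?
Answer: -1/205 ≈ -0.0048781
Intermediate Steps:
F(h) = 1 (F(h) = 2 - 1 = 1)
j(X, k) = -54 (j(X, k) = 6*(-10 + 1) = 6*(-9) = -54)
1/(j(-656, 417) + W(243)) = 1/(-54 - 151) = 1/(-205) = -1/205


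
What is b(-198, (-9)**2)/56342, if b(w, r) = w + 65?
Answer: -133/56342 ≈ -0.0023606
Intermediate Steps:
b(w, r) = 65 + w
b(-198, (-9)**2)/56342 = (65 - 198)/56342 = -133*1/56342 = -133/56342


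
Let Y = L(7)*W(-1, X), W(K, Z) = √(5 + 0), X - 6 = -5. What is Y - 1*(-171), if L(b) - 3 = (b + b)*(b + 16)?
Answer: 171 + 325*√5 ≈ 897.72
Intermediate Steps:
X = 1 (X = 6 - 5 = 1)
W(K, Z) = √5
L(b) = 3 + 2*b*(16 + b) (L(b) = 3 + (b + b)*(b + 16) = 3 + (2*b)*(16 + b) = 3 + 2*b*(16 + b))
Y = 325*√5 (Y = (3 + 2*7² + 32*7)*√5 = (3 + 2*49 + 224)*√5 = (3 + 98 + 224)*√5 = 325*√5 ≈ 726.72)
Y - 1*(-171) = 325*√5 - 1*(-171) = 325*√5 + 171 = 171 + 325*√5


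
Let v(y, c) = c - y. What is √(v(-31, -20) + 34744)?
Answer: √34755 ≈ 186.43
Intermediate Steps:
√(v(-31, -20) + 34744) = √((-20 - 1*(-31)) + 34744) = √((-20 + 31) + 34744) = √(11 + 34744) = √34755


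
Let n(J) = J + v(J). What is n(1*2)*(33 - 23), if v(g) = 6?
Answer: 80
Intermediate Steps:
n(J) = 6 + J (n(J) = J + 6 = 6 + J)
n(1*2)*(33 - 23) = (6 + 1*2)*(33 - 23) = (6 + 2)*10 = 8*10 = 80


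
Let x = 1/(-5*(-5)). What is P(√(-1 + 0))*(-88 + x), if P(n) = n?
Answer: -2199*I/25 ≈ -87.96*I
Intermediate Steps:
x = 1/25 ≈ 0.040000
P(√(-1 + 0))*(-88 + x) = √(-1 + 0)*(-88 + 1/25) = √(-1)*(-2199/25) = I*(-2199/25) = -2199*I/25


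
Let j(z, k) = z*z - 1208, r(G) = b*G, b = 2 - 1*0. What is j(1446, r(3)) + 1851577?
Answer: 3941285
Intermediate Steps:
b = 2 (b = 2 + 0 = 2)
r(G) = 2*G
j(z, k) = -1208 + z**2 (j(z, k) = z**2 - 1208 = -1208 + z**2)
j(1446, r(3)) + 1851577 = (-1208 + 1446**2) + 1851577 = (-1208 + 2090916) + 1851577 = 2089708 + 1851577 = 3941285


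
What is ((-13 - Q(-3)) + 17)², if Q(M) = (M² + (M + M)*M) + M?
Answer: 400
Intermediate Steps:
Q(M) = M + 3*M² (Q(M) = (M² + (2*M)*M) + M = (M² + 2*M²) + M = 3*M² + M = M + 3*M²)
((-13 - Q(-3)) + 17)² = ((-13 - (-3)*(1 + 3*(-3))) + 17)² = ((-13 - (-3)*(1 - 9)) + 17)² = ((-13 - (-3)*(-8)) + 17)² = ((-13 - 1*24) + 17)² = ((-13 - 24) + 17)² = (-37 + 17)² = (-20)² = 400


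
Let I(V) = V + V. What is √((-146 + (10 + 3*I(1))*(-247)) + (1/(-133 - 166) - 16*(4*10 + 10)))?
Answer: I*√437886397/299 ≈ 69.986*I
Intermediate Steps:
I(V) = 2*V
√((-146 + (10 + 3*I(1))*(-247)) + (1/(-133 - 166) - 16*(4*10 + 10))) = √((-146 + (10 + 3*(2*1))*(-247)) + (1/(-133 - 166) - 16*(4*10 + 10))) = √((-146 + (10 + 3*2)*(-247)) + (1/(-299) - 16*(40 + 10))) = √((-146 + (10 + 6)*(-247)) + (-1/299 - 16*50)) = √((-146 + 16*(-247)) + (-1/299 - 800)) = √((-146 - 3952) - 239201/299) = √(-4098 - 239201/299) = √(-1464503/299) = I*√437886397/299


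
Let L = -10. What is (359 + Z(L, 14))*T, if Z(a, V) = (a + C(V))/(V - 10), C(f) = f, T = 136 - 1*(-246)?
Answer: 137520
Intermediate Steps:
T = 382 (T = 136 + 246 = 382)
Z(a, V) = (V + a)/(-10 + V) (Z(a, V) = (a + V)/(V - 10) = (V + a)/(-10 + V))
(359 + Z(L, 14))*T = (359 + (14 - 10)/(-10 + 14))*382 = (359 + 4/4)*382 = (359 + (1/4)*4)*382 = (359 + 1)*382 = 360*382 = 137520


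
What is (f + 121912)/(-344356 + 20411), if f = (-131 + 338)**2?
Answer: -164761/323945 ≈ -0.50861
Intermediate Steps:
f = 42849 (f = 207**2 = 42849)
(f + 121912)/(-344356 + 20411) = (42849 + 121912)/(-344356 + 20411) = 164761/(-323945) = 164761*(-1/323945) = -164761/323945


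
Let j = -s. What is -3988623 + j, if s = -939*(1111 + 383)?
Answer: -2585757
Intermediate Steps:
s = -1402866 (s = -939*1494 = -1402866)
j = 1402866 (j = -1*(-1402866) = 1402866)
-3988623 + j = -3988623 + 1402866 = -2585757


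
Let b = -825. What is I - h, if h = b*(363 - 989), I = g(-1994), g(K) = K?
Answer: -518444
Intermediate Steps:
I = -1994
h = 516450 (h = -825*(363 - 989) = -825*(-626) = 516450)
I - h = -1994 - 1*516450 = -1994 - 516450 = -518444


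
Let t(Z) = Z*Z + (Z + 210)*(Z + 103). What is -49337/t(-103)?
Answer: -479/103 ≈ -4.6505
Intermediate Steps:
t(Z) = Z**2 + (103 + Z)*(210 + Z) (t(Z) = Z**2 + (210 + Z)*(103 + Z) = Z**2 + (103 + Z)*(210 + Z))
-49337/t(-103) = -49337/(21630 + 2*(-103)**2 + 313*(-103)) = -49337/(21630 + 2*10609 - 32239) = -49337/(21630 + 21218 - 32239) = -49337/10609 = -49337*1/10609 = -479/103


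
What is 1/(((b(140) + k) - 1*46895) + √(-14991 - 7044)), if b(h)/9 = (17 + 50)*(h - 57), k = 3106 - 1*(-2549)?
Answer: 8809/77620516 - I*√22035/77620516 ≈ 0.00011349 - 1.9124e-6*I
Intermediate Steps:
k = 5655 (k = 3106 + 2549 = 5655)
b(h) = -34371 + 603*h (b(h) = 9*((17 + 50)*(h - 57)) = 9*(67*(-57 + h)) = 9*(-3819 + 67*h) = -34371 + 603*h)
1/(((b(140) + k) - 1*46895) + √(-14991 - 7044)) = 1/((((-34371 + 603*140) + 5655) - 1*46895) + √(-14991 - 7044)) = 1/((((-34371 + 84420) + 5655) - 46895) + √(-22035)) = 1/(((50049 + 5655) - 46895) + I*√22035) = 1/((55704 - 46895) + I*√22035) = 1/(8809 + I*√22035)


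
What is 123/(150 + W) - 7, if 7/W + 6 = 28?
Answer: -20443/3307 ≈ -6.1817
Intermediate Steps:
W = 7/22 (W = 7/(-6 + 28) = 7/22 ≈ 0.31818)
123/(150 + W) - 7 = 123/(150 + 7/22) - 7 = 123/(3307/22) - 7 = 123*(22/3307) - 7 = 2706/3307 - 7 = -20443/3307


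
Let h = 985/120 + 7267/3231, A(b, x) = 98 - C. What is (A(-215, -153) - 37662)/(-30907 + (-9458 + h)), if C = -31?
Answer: 970152984/1043084215 ≈ 0.93008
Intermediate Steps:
A(b, x) = 129 (A(b, x) = 98 - 1*(-31) = 98 + 31 = 129)
h = 270305/25848 (h = 985*(1/120) + 7267*(1/3231) = 197/24 + 7267/3231 = 270305/25848 ≈ 10.457)
(A(-215, -153) - 37662)/(-30907 + (-9458 + h)) = (129 - 37662)/(-30907 + (-9458 + 270305/25848)) = -37533/(-30907 - 244200079/25848) = -37533/(-1043084215/25848) = -37533*(-25848/1043084215) = 970152984/1043084215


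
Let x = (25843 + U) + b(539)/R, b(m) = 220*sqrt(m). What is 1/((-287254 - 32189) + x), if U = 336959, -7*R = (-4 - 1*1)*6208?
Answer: 104438996736/4528370456280493 - 836528*sqrt(11)/4528370456280493 ≈ 2.3063e-5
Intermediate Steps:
R = 31040/7 (R = -(-4 - 1*1)*6208/7 = -(-4 - 1)*6208/7 = -(-5)*6208/7 = -1/7*(-31040) = 31040/7 ≈ 4434.3)
x = 362802 + 539*sqrt(11)/1552 (x = (25843 + 336959) + (220*sqrt(539))/(31040/7) = 362802 + (220*(7*sqrt(11)))*(7/31040) = 362802 + (1540*sqrt(11))*(7/31040) = 362802 + 539*sqrt(11)/1552 ≈ 3.6280e+5)
1/((-287254 - 32189) + x) = 1/((-287254 - 32189) + (362802 + 539*sqrt(11)/1552)) = 1/(-319443 + (362802 + 539*sqrt(11)/1552)) = 1/(43359 + 539*sqrt(11)/1552)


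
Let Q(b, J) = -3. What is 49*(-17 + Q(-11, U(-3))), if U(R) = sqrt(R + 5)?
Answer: -980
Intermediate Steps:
U(R) = sqrt(5 + R)
49*(-17 + Q(-11, U(-3))) = 49*(-17 - 3) = 49*(-20) = -980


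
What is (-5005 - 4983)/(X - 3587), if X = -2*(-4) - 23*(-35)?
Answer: 4994/1387 ≈ 3.6006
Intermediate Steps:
X = 813 (X = 8 + 805 = 813)
(-5005 - 4983)/(X - 3587) = (-5005 - 4983)/(813 - 3587) = -9988/(-2774) = -9988*(-1/2774) = 4994/1387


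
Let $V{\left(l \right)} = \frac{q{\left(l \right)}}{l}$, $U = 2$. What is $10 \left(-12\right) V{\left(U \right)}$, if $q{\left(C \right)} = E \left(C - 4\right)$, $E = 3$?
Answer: $360$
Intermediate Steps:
$q{\left(C \right)} = -12 + 3 C$ ($q{\left(C \right)} = 3 \left(C - 4\right) = 3 \left(-4 + C\right) = -12 + 3 C$)
$V{\left(l \right)} = \frac{-12 + 3 l}{l}$
$10 \left(-12\right) V{\left(U \right)} = 10 \left(-12\right) \left(3 - \frac{12}{2}\right) = - 120 \left(3 - 6\right) = \left(-120\right) \left(-3\right) = 360$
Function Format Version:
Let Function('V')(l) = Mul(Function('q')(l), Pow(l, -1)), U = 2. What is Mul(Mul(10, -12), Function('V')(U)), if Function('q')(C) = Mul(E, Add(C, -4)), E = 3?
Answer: 360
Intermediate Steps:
Function('q')(C) = Add(-12, Mul(3, C)) (Function('q')(C) = Mul(3, Add(C, -4)) = Mul(3, Add(-4, C)) = Add(-12, Mul(3, C)))
Function('V')(l) = Mul(Pow(l, -1), Add(-12, Mul(3, l))) (Function('V')(l) = Mul(Add(-12, Mul(3, l)), Pow(l, -1)) = Mul(Pow(l, -1), Add(-12, Mul(3, l))))
Mul(Mul(10, -12), Function('V')(U)) = Mul(Mul(10, -12), Add(3, Mul(-12, Pow(2, -1)))) = Mul(-120, Add(3, Mul(-12, Rational(1, 2)))) = Mul(-120, Add(3, -6)) = Mul(-120, -3) = 360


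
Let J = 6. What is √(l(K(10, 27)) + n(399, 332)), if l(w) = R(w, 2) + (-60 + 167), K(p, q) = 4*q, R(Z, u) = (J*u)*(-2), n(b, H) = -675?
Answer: 4*I*√37 ≈ 24.331*I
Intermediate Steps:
R(Z, u) = -12*u (R(Z, u) = (6*u)*(-2) = -12*u)
l(w) = 83 (l(w) = -12*2 + (-60 + 167) = -24 + 107 = 83)
√(l(K(10, 27)) + n(399, 332)) = √(83 - 675) = √(-592) = 4*I*√37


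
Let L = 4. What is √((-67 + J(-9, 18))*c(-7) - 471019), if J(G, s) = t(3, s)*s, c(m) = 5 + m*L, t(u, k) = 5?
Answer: 2*I*√117887 ≈ 686.69*I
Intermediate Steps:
c(m) = 5 + 4*m (c(m) = 5 + m*4 = 5 + 4*m)
J(G, s) = 5*s
√((-67 + J(-9, 18))*c(-7) - 471019) = √((-67 + 5*18)*(5 + 4*(-7)) - 471019) = √((-67 + 90)*(5 - 28) - 471019) = √(23*(-23) - 471019) = √(-529 - 471019) = √(-471548) = 2*I*√117887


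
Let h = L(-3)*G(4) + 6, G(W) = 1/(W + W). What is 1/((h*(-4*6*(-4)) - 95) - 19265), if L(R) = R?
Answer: -1/18820 ≈ -5.3135e-5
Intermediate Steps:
G(W) = 1/(2*W)
h = 45/8 (h = -3/(2*4) + 6 = -3*⅛ + 6 = -3/8 + 6 = 45/8 ≈ 5.6250)
1/((h*(-4*6*(-4)) - 95) - 19265) = 1/((45*(-4*6*(-4))/8 - 95) - 19265) = 1/((45*(-24*(-4))/8 - 95) - 19265) = 1/(((45/8)*96 - 95) - 19265) = 1/((540 - 95) - 19265) = 1/(445 - 19265) = 1/(-18820) = -1/18820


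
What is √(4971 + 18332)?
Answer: √23303 ≈ 152.65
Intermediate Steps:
√(4971 + 18332) = √23303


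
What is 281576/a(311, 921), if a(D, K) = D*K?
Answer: 281576/286431 ≈ 0.98305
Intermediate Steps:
281576/a(311, 921) = 281576/((311*921)) = 281576/286431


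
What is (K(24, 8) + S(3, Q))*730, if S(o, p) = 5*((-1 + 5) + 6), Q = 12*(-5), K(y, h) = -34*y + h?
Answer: -553340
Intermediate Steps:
K(y, h) = h - 34*y
Q = -60
S(o, p) = 50 (S(o, p) = 5*(4 + 6) = 5*10 = 50)
(K(24, 8) + S(3, Q))*730 = ((8 - 34*24) + 50)*730 = ((8 - 816) + 50)*730 = (-808 + 50)*730 = -758*730 = -553340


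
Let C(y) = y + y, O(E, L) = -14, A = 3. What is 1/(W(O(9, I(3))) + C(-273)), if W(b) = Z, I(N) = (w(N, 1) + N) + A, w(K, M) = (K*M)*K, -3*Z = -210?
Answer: -1/476 ≈ -0.0021008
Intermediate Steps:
Z = 70 (Z = -⅓*(-210) = 70)
w(K, M) = M*K²
I(N) = 3 + N + N² (I(N) = (1*N² + N) + 3 = (N² + N) + 3 = (N + N²) + 3 = 3 + N + N²)
W(b) = 70
C(y) = 2*y
1/(W(O(9, I(3))) + C(-273)) = 1/(70 + 2*(-273)) = 1/(70 - 546) = 1/(-476) = -1/476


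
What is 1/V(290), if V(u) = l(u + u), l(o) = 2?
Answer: ½ ≈ 0.50000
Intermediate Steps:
V(u) = 2
1/V(290) = 1/2 = ½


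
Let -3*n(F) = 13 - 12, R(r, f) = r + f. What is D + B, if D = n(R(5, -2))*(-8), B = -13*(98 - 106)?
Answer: 320/3 ≈ 106.67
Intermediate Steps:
R(r, f) = f + r
n(F) = -⅓ (n(F) = -(13 - 12)/3 = -⅓*1 = -⅓)
B = 104 (B = -13*(-8) = 104)
D = 8/3 (D = -⅓*(-8) = 8/3 ≈ 2.6667)
D + B = 8/3 + 104 = 320/3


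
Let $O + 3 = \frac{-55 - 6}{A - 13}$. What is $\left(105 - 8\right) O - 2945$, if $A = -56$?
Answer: $- \frac{217367}{69} \approx -3150.2$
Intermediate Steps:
$O = - \frac{146}{69}$ ($O = -3 + \frac{-55 - 6}{-56 - 13} = -3 - \frac{61}{-69} = -3 - - \frac{61}{69} = -3 + \frac{61}{69} = - \frac{146}{69} \approx -2.1159$)
$\left(105 - 8\right) O - 2945 = \left(105 - 8\right) \left(- \frac{146}{69}\right) - 2945 = 97 \left(- \frac{146}{69}\right) - 2945 = - \frac{14162}{69} - 2945 = - \frac{217367}{69}$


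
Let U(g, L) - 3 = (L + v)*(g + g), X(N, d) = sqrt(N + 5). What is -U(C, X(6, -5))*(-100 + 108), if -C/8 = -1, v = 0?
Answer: -24 - 128*sqrt(11) ≈ -448.53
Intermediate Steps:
X(N, d) = sqrt(5 + N)
C = 8 (C = -8*(-1) = 8)
U(g, L) = 3 + 2*L*g (U(g, L) = 3 + (L + 0)*(g + g) = 3 + L*(2*g) = 3 + 2*L*g)
-U(C, X(6, -5))*(-100 + 108) = -(3 + 2*sqrt(5 + 6)*8)*(-100 + 108) = -(3 + 2*sqrt(11)*8)*8 = -(3 + 16*sqrt(11))*8 = -(24 + 128*sqrt(11)) = -24 - 128*sqrt(11)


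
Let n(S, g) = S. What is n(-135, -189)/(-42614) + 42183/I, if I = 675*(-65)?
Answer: -15313361/15980250 ≈ -0.95827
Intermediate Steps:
I = -43875
n(-135, -189)/(-42614) + 42183/I = -135/(-42614) + 42183/(-43875) = -135*(-1/42614) + 42183*(-1/43875) = 135/42614 - 4687/4875 = -15313361/15980250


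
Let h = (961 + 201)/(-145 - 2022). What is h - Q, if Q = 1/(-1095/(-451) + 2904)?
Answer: -1524125755/2840501433 ≈ -0.53657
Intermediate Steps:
h = -1162/2167 (h = 1162/(-2167) = 1162*(-1/2167) = -1162/2167 ≈ -0.53623)
Q = 451/1310799 (Q = 1/(-1095*(-1/451) + 2904) = 1/(1095/451 + 2904) = 1/(1310799/451) = 451/1310799 ≈ 0.00034407)
h - Q = -1162/2167 - 1*451/1310799 = -1162/2167 - 451/1310799 = -1524125755/2840501433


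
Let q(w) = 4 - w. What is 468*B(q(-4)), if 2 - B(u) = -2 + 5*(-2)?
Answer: 6552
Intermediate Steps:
B(u) = 14 (B(u) = 2 - (-2 + 5*(-2)) = 2 - (-2 - 10) = 2 - 1*(-12) = 2 + 12 = 14)
468*B(q(-4)) = 468*14 = 6552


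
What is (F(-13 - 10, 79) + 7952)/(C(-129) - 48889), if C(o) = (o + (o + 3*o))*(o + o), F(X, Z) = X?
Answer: 7929/117521 ≈ 0.067469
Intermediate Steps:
C(o) = 10*o² (C(o) = (o + 4*o)*(2*o) = (5*o)*(2*o) = 10*o²)
(F(-13 - 10, 79) + 7952)/(C(-129) - 48889) = ((-13 - 10) + 7952)/(10*(-129)² - 48889) = (-23 + 7952)/(10*16641 - 48889) = 7929/(166410 - 48889) = 7929/117521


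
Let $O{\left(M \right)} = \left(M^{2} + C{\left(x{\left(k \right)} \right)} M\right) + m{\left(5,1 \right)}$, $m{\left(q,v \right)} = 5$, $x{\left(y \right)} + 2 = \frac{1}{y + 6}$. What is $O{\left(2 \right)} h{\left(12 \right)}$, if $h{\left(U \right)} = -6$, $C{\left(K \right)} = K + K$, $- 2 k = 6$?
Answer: $-14$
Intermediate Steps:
$k = -3$ ($k = \left(- \frac{1}{2}\right) 6 = -3$)
$x{\left(y \right)} = -2 + \frac{1}{6 + y}$ ($x{\left(y \right)} = -2 + \frac{1}{y + 6} = -2 + \frac{1}{6 + y}$)
$C{\left(K \right)} = 2 K$
$O{\left(M \right)} = 5 + M^{2} - \frac{10 M}{3}$ ($O{\left(M \right)} = \left(M^{2} + 2 \frac{-11 - -6}{6 - 3} M\right) + 5 = \left(M^{2} + 2 \frac{-11 + 6}{3} M\right) + 5 = \left(M^{2} + 2 \cdot \frac{1}{3} \left(-5\right) M\right) + 5 = \left(M^{2} + 2 \left(- \frac{5}{3}\right) M\right) + 5 = \left(M^{2} - \frac{10 M}{3}\right) + 5 = 5 + M^{2} - \frac{10 M}{3}$)
$O{\left(2 \right)} h{\left(12 \right)} = \left(5 + 2^{2} - \frac{20}{3}\right) \left(-6\right) = \left(5 + 4 - \frac{20}{3}\right) \left(-6\right) = \frac{7}{3} \left(-6\right) = -14$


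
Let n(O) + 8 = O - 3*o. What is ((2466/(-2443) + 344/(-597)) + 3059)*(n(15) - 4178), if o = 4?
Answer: -18652625265685/1458471 ≈ -1.2789e+7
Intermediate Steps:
n(O) = -20 + O (n(O) = -8 + (O - 3*4) = -8 + (O - 12) = -8 + (-12 + O) = -20 + O)
((2466/(-2443) + 344/(-597)) + 3059)*(n(15) - 4178) = ((2466/(-2443) + 344/(-597)) + 3059)*((-20 + 15) - 4178) = ((2466*(-1/2443) + 344*(-1/597)) + 3059)*(-5 - 4178) = ((-2466/2443 - 344/597) + 3059)*(-4183) = (-2312594/1458471 + 3059)*(-4183) = (4459150195/1458471)*(-4183) = -18652625265685/1458471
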